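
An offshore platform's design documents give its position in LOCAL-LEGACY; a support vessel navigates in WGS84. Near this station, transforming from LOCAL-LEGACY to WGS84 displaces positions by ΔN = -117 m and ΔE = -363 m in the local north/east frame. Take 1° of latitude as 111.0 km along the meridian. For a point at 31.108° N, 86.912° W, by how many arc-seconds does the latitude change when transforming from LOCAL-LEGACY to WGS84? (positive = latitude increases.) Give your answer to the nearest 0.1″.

Δφ = -3.8″

1° of latitude = 111.0 km, so Δφ = -117.0 / 111000 = -0.0010541° = -3.795″.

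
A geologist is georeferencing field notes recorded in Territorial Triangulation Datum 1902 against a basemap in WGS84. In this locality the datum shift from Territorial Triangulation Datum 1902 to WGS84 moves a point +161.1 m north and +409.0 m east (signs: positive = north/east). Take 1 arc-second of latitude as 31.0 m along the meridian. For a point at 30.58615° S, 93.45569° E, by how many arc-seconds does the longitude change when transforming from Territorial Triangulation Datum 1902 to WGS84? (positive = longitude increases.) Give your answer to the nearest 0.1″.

At latitude -30.58615°, cos φ = 0.860865.
1″ of longitude at this latitude = 31.00 × cos φ = 26.6868 m, so Δλ = 409.0 / 26.6868 = 15.326″.

Δλ = 15.3″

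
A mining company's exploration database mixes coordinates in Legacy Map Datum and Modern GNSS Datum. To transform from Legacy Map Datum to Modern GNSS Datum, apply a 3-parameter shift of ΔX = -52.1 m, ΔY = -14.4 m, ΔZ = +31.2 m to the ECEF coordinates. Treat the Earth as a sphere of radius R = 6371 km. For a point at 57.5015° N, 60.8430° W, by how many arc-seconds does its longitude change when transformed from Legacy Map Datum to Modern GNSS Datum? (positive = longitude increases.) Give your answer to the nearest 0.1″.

sin φ = 0.843406, cos φ = 0.537278, sin λ = -0.873288, cos λ = 0.487204.
East component: ΔE = −sin λ·ΔX + cos λ·ΔY = −(-0.873288)(-52.1) + (0.487204)(-14.4) = -52.51 m.
1° of latitude spans πR/180 = 111195 m; at latitude φ, 1° of longitude spans that × cos φ = 59742.5 m, so Δλ = -52.51 / 59742.5 × 3600 = -3.164″.

Δλ = -3.2″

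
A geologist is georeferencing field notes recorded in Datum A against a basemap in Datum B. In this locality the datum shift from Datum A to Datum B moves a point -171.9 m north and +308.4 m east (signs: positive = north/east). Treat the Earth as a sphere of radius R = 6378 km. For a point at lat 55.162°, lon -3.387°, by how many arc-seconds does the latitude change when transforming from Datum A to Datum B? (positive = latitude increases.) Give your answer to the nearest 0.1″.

Δφ = -5.6″

On a sphere of radius R, 1 rad of latitude = R, so Δφ = ΔN / R = -171.9 / 6378000 = -2.6952e-05 rad = -5.559″.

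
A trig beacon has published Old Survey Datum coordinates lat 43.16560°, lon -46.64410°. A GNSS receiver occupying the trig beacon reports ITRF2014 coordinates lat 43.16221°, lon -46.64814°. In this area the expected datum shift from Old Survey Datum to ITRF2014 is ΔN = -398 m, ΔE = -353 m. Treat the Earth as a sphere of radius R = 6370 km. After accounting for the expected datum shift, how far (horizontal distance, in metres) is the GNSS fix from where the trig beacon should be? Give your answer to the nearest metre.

33 m

Observed coordinate differences: Δφ = -0.00339°, Δλ = -0.00404°.
Converting to metres (1° lat = 111177 m, cos φ = 0.729379): observed ΔN = -376.9 m, observed ΔE = -327.6 m.
Subtracting the expected shift leaves a residual of -376.9 − (-398) = 21.1 m north and -327.6 − (-353) = 25.4 m east.
Residual distance = √(21.1² + 25.4²) = 33.0 m.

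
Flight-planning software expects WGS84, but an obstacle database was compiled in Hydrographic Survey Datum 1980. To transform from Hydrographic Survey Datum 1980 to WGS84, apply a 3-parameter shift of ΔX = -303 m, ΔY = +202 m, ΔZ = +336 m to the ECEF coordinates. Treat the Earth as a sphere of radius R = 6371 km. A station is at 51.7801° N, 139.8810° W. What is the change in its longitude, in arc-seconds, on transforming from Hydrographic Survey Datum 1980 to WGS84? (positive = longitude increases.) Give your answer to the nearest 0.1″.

Δλ = -18.3″

sin φ = 0.785642, cos φ = 0.618681, sin λ = -0.644377, cos λ = -0.764708.
East component: ΔE = −sin λ·ΔX + cos λ·ΔY = −(-0.644377)(-303) + (-0.764708)(202) = -349.72 m.
1° of latitude spans πR/180 = 111195 m; at latitude φ, 1° of longitude spans that × cos φ = 68794.2 m, so Δλ = -349.72 / 68794.2 × 3600 = -18.301″.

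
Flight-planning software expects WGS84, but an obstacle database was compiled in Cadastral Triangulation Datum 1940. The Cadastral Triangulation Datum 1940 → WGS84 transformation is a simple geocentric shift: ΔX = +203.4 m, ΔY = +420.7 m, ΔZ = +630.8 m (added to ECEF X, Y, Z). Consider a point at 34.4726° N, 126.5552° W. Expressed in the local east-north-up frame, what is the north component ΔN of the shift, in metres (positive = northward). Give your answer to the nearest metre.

ΔN = 780 m

At φ = 34.4726°, λ = -126.5552°: sin φ = 0.566012, cos φ = 0.824397, sin λ = -0.803283, cos λ = -0.595597.
ΔN = −sin φ cos λ·ΔX − sin φ sin λ·ΔY + cos φ·ΔZ = −(0.566012)(-0.595597)(203.4) − (0.566012)(-0.803283)(420.7) + (0.824397)(630.8) = 779.88 m.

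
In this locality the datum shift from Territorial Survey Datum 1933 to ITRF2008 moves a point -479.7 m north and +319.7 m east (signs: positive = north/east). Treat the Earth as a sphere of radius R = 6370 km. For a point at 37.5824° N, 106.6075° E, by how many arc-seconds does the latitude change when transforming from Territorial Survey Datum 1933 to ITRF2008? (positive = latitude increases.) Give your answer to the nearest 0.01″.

On a sphere of radius R, 1 rad of latitude = R, so Δφ = ΔN / R = -479.7 / 6370000 = -7.5306e-05 rad = -15.533″.

Δφ = -15.53″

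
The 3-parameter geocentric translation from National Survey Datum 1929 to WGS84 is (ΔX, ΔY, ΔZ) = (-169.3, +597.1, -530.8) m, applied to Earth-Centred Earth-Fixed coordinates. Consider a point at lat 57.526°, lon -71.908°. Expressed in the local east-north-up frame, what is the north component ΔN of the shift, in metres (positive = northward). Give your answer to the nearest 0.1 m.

ΔN = 238.2 m

At φ = 57.526°, λ = -71.908°: sin φ = 0.843635, cos φ = 0.536917, sin λ = -0.950559, cos λ = 0.310544.
ΔN = −sin φ cos λ·ΔX − sin φ sin λ·ΔY + cos φ·ΔZ = −(0.843635)(0.310544)(-169.3) − (0.843635)(-0.950559)(597.1) + (0.536917)(-530.8) = 238.19 m.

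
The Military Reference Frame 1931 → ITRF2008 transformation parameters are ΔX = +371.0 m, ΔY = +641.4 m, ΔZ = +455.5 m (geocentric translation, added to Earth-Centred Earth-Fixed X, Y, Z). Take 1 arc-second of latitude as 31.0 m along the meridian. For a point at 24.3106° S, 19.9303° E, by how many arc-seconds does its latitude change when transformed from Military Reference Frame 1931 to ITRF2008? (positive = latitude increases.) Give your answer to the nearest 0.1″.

Δφ = 20.9″

sin φ = -0.411683, cos φ = 0.911327, sin λ = 0.340877, cos λ = 0.940108.
North component: ΔN = −sin φ cos λ·ΔX − sin φ sin λ·ΔY + cos φ·ΔZ = −(-0.411683)(0.940108)(371.0) − (-0.411683)(0.340877)(641.4) + (0.911327)(455.5) = 648.71 m.
1° of latitude spans 3600 × 31.00 = 111600 m, so Δφ = 648.71 / 111600 × 3600 = 20.926″.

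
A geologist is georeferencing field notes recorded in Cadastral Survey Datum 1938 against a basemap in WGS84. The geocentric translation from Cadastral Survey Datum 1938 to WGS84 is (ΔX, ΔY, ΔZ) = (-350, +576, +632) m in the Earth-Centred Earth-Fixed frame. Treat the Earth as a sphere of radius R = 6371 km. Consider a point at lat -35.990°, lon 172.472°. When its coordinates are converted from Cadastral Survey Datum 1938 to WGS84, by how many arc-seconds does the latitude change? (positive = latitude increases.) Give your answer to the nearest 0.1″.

Δφ = 24.6″

sin φ = -0.587644, cos φ = 0.809120, sin λ = 0.131011, cos λ = -0.991381.
North component: ΔN = −sin φ cos λ·ΔX − sin φ sin λ·ΔY + cos φ·ΔZ = −(-0.587644)(-0.991381)(-350) − (-0.587644)(0.131011)(576) + (0.809120)(632) = 759.61 m.
1° of latitude spans πR/180 = 111195 m, so Δφ = 759.61 / 111195 × 3600 = 24.593″.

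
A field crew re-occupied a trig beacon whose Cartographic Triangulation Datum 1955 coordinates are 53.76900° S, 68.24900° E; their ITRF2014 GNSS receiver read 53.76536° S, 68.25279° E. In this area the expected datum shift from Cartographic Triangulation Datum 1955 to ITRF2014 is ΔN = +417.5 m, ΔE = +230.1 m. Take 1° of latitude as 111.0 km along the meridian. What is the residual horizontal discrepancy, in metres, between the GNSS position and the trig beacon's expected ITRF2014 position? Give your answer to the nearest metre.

23 m

Observed coordinate differences: Δφ = +0.00364°, Δλ = +0.00379°.
Converting to metres (1° lat = 111000 m, cos φ = 0.591042): observed ΔN = 404.0 m, observed ΔE = 248.6 m.
Subtracting the expected shift leaves a residual of 404.0 − (417.5) = -13.5 m north and 248.6 − (230.1) = 18.5 m east.
Residual distance = √((-13.5)² + 18.5²) = 22.9 m.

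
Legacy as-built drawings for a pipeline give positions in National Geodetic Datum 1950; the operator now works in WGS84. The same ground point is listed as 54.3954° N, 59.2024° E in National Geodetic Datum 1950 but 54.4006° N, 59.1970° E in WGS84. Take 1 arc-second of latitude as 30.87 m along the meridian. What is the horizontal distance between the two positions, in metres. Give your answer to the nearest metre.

675 m

Δφ = 54.4006° − 54.3954° = +0.0052°; Δλ = 59.1970° − 59.2024° = -0.0054°.
1° of latitude = 3600 × 30.87 = 111132 m.
ΔN = Δφ × 111132 = 577.9 m; ΔE = Δλ × 111132 × cos(54.3954°) = -0.0054 × 111132 × 0.582188 = -349.4 m.
Distance = √(ΔE² + ΔN²) = √((-349.4)² + 577.9²) = 675.3 m.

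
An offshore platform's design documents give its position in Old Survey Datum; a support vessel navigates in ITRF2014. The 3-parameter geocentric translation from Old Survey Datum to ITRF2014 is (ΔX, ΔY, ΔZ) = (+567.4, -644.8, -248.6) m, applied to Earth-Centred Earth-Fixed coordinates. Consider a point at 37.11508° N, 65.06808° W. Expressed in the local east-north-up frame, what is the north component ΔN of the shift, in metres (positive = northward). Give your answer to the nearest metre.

At φ = 37.11508°, λ = -65.06808°: sin φ = 0.603418, cos φ = 0.797425, sin λ = -0.906809, cos λ = 0.421541.
ΔN = −sin φ cos λ·ΔX − sin φ sin λ·ΔY + cos φ·ΔZ = −(0.603418)(0.421541)(567.4) − (0.603418)(-0.906809)(-644.8) + (0.797425)(-248.6) = -695.39 m.

ΔN = -695 m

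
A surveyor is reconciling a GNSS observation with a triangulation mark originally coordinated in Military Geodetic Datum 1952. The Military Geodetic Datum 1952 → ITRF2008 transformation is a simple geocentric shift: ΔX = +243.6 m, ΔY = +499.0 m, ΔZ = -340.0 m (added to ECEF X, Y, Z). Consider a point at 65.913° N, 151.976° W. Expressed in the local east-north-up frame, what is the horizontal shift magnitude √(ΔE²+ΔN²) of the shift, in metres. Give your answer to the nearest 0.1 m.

424.3 m

At φ = 65.913°, λ = -151.976°: sin φ = 0.912927, cos φ = 0.408123, sin λ = -0.469841, cos λ = -0.882751.
ΔE = −sin λ·ΔX + cos λ·ΔY = −(-0.469841)·(243.6) + (-0.882751)·(499.0) = -326.04 m.
ΔN = −sin φ cos λ·ΔX − sin φ sin λ·ΔY + cos φ·ΔZ = −(0.912927)(-0.882751)(243.6) − (0.912927)(-0.469841)(499.0) + (0.408123)(-340.0) = 271.59 m.
Horizontal magnitude = √(ΔE² + ΔN²) = √((-326.04)² + 271.59²) = 424.34 m.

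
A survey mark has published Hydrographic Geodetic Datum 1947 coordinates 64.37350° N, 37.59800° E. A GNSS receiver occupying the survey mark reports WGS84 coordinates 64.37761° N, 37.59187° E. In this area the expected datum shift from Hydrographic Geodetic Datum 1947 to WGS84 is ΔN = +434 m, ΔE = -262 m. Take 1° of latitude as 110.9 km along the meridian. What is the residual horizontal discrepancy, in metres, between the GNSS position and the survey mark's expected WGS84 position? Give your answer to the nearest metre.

Observed coordinate differences: Δφ = +0.00411°, Δλ = -0.00613°.
Converting to metres (1° lat = 110900 m, cos φ = 0.432503): observed ΔN = 455.8 m, observed ΔE = -294.0 m.
Subtracting the expected shift leaves a residual of 455.8 − (434) = 21.8 m north and -294.0 − (-262) = -32.0 m east.
Residual distance = √(21.8² + (-32.0)²) = 38.7 m.

39 m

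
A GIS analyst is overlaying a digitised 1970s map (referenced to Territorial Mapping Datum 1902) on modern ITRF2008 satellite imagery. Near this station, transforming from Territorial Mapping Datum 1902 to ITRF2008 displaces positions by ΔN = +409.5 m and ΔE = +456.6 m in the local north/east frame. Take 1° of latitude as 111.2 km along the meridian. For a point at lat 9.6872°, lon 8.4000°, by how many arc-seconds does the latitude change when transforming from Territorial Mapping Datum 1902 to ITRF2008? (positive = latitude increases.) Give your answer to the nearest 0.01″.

1° of latitude = 111.2 km, so Δφ = 409.5 / 111200 = 0.0036826° = 13.257″.

Δφ = 13.26″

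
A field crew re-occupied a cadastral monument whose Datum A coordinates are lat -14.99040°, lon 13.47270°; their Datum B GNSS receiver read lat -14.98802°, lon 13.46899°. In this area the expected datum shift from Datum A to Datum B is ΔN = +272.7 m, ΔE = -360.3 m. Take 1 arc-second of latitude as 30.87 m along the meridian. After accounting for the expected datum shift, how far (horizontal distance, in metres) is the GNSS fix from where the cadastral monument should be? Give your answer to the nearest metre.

39 m

Observed coordinate differences: Δφ = +0.00238°, Δλ = -0.00371°.
Converting to metres (1° lat = 111132 m, cos φ = 0.965969): observed ΔN = 264.5 m, observed ΔE = -398.3 m.
Subtracting the expected shift leaves a residual of 264.5 − (272.7) = -8.2 m north and -398.3 − (-360.3) = -38.0 m east.
Residual distance = √((-8.2)² + (-38.0)²) = 38.8 m.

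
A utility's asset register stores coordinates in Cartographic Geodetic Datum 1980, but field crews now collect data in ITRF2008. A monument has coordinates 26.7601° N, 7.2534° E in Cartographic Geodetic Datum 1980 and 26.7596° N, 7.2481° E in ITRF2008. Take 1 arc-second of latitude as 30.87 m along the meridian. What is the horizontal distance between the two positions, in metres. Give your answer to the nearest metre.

529 m

Δφ = 26.7596° − 26.7601° = -0.0005°; Δλ = 7.2481° − 7.2534° = -0.0053°.
1° of latitude = 3600 × 30.87 = 111132 m.
ΔN = Δφ × 111132 = -55.6 m; ΔE = Δλ × 111132 × cos(26.7601°) = -0.0053 × 111132 × 0.892900 = -525.9 m.
Distance = √(ΔE² + ΔN²) = √((-525.9)² + (-55.6)²) = 528.8 m.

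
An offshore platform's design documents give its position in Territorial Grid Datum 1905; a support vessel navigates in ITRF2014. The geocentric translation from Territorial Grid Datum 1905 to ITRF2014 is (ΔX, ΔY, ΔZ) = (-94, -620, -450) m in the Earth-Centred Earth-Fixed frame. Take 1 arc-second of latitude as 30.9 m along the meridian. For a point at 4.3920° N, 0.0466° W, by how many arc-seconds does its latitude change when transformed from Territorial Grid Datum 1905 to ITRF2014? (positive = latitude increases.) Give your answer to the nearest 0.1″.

Δφ = -14.3″

sin φ = 0.076580, cos φ = 0.997063, sin λ = -0.000813, cos λ = 1.000000.
North component: ΔN = −sin φ cos λ·ΔX − sin φ sin λ·ΔY + cos φ·ΔZ = −(0.076580)(1.000000)(-94) − (0.076580)(-0.000813)(-620) + (0.997063)(-450) = -441.52 m.
1° of latitude spans 3600 × 30.90 = 111240 m, so Δφ = -441.52 / 111240 × 3600 = -14.289″.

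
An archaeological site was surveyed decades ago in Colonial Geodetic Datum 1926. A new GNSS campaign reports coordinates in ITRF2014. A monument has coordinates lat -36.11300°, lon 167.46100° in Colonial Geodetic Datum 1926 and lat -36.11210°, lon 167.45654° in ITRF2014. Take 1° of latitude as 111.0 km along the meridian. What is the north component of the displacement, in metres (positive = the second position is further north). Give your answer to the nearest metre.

ΔN = 100 m

Δφ = -36.11210° − -36.11300° = +0.00090°; Δλ = 167.45654° − 167.46100° = -0.00446°.
ΔN = Δφ × 111000 = 99.9 m; ΔE = Δλ × 111000 × cos(-36.11300°) = -0.00446 × 111000 × 0.807856 = -399.9 m.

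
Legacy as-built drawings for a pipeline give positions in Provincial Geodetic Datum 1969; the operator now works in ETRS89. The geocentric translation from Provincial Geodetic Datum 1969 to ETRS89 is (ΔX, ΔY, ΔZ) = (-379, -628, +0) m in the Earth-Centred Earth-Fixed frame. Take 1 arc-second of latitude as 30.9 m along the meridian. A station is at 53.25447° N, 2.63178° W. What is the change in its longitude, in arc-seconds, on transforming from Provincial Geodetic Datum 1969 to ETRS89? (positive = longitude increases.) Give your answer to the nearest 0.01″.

sin φ = 0.801300, cos φ = 0.598262, sin λ = -0.045917, cos λ = 0.998945.
East component: ΔE = −sin λ·ΔX + cos λ·ΔY = −(-0.045917)(-379) + (0.998945)(-628) = -644.74 m.
1° of latitude spans 3600 × 30.90 = 111240 m; at latitude φ, 1° of longitude spans that × cos φ = 66550.7 m, so Δλ = -644.74 / 66550.7 × 3600 = -34.877″.

Δλ = -34.88″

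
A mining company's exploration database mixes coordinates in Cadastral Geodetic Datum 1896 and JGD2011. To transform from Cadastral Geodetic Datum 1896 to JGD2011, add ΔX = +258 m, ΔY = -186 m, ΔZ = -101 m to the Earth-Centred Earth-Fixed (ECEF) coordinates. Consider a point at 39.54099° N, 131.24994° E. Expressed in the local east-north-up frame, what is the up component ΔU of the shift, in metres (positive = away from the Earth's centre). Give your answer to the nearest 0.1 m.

The local up (radial) axis is (cos φ cos λ, cos φ sin λ, sin φ), giving ΔU = -131.184 − 107.842 − 64.300 = -303.33 m.

ΔU = -303.3 m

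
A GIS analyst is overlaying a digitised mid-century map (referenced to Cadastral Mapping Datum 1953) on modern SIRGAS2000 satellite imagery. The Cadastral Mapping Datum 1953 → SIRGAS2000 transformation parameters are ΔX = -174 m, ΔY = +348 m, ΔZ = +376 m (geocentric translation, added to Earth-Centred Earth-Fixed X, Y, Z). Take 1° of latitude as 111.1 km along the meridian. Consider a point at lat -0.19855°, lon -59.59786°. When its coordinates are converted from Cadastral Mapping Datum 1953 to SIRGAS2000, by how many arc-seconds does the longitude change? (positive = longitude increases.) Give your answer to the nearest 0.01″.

sin φ = -0.003465, cos φ = 0.999994, sin λ = -0.862495, cos λ = 0.506066.
East component: ΔE = −sin λ·ΔX + cos λ·ΔY = −(-0.862495)(-174) + (0.506066)(348) = 26.04 m.
1° of latitude spans 111100 m; at latitude φ, 1° of longitude spans that × cos φ = 111099.3 m, so Δλ = 26.04 / 111099.3 × 3600 = 0.844″.

Δλ = 0.84″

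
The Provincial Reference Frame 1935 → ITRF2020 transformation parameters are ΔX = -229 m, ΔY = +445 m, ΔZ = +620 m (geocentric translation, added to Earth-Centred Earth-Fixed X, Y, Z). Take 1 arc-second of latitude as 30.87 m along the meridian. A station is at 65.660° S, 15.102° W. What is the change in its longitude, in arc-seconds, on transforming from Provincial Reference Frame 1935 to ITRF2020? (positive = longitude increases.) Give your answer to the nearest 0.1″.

Δλ = 29.1″

sin φ = -0.911116, cos φ = 0.412151, sin λ = -0.260538, cos λ = 0.965464.
East component: ΔE = −sin λ·ΔX + cos λ·ΔY = −(-0.260538)(-229) + (0.965464)(445) = 369.97 m.
1° of latitude spans 3600 × 30.87 = 111132 m; at latitude φ, 1° of longitude spans that × cos φ = 45803.1 m, so Δλ = 369.97 / 45803.1 × 3600 = 29.078″.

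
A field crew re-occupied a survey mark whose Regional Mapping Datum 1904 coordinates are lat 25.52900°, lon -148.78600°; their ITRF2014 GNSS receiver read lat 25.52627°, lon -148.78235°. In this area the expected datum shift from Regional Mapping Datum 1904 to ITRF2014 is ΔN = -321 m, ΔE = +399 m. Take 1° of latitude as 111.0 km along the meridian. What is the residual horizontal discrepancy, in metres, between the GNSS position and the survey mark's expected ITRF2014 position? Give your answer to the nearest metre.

38 m

Observed coordinate differences: Δφ = -0.00273°, Δλ = +0.00365°.
Converting to metres (1° lat = 111000 m, cos φ = 0.902367): observed ΔN = -303.0 m, observed ΔE = 365.6 m.
Subtracting the expected shift leaves a residual of -303.0 − (-321) = 18.0 m north and 365.6 − (399) = -33.4 m east.
Residual distance = √(18.0² + (-33.4)²) = 37.9 m.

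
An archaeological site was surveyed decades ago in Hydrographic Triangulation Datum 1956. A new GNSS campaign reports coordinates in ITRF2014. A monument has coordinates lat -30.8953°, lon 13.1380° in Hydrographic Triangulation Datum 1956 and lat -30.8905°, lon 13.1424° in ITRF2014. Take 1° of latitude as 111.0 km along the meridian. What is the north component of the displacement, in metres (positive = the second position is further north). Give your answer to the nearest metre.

Δφ = -30.8905° − -30.8953° = +0.0048°; Δλ = 13.1424° − 13.1380° = +0.0044°.
ΔN = Δφ × 111000 = 532.8 m; ΔE = Δλ × 111000 × cos(-30.8953°) = +0.0044 × 111000 × 0.858107 = 419.1 m.

ΔN = 533 m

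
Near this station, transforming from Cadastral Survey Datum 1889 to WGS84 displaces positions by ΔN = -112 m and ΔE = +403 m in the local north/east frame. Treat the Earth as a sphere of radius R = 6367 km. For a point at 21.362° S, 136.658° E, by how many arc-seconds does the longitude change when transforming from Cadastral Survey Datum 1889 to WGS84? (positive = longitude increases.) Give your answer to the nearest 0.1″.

At latitude -21.362°, cos φ = 0.931298.
One radian of longitude at latitude φ spans R cos φ, so Δλ = ΔE / (R cos φ) = 403.0 / (6367000 × 0.931298) = 6.7964e-05 rad = 14.019″.

Δλ = 14.0″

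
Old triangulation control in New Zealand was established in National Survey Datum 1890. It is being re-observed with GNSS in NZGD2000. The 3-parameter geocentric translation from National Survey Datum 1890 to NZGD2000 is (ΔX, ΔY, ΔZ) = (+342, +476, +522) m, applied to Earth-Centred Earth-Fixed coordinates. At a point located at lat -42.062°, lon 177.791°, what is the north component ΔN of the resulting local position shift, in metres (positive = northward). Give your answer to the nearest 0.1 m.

ΔN = 170.9 m

At φ = -42.062°, λ = 177.791°: sin φ = -0.669934, cos φ = 0.742420, sin λ = 0.038545, cos λ = -0.999257.
ΔN = −sin φ cos λ·ΔX − sin φ sin λ·ΔY + cos φ·ΔZ = −(-0.669934)(-0.999257)(342) − (-0.669934)(0.038545)(476) + (0.742420)(522) = 170.89 m.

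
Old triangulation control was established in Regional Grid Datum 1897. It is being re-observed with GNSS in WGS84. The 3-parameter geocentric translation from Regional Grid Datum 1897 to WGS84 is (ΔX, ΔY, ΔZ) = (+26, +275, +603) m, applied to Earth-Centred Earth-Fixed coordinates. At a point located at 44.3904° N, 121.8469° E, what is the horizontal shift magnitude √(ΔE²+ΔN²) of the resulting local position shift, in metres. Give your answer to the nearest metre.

At φ = 44.3904°, λ = 121.8469°: sin φ = 0.699544, cos φ = 0.714590, sin λ = 0.849461, cos λ = -0.527651.
ΔE = −sin λ·ΔX + cos λ·ΔY = −(0.849461)·(26) + (-0.527651)·(275) = -167.19 m.
ΔN = −sin φ cos λ·ΔX − sin φ sin λ·ΔY + cos φ·ΔZ = −(0.699544)(-0.527651)(26) − (0.699544)(0.849461)(275) + (0.714590)(603) = 277.08 m.
Horizontal magnitude = √(ΔE² + ΔN²) = √((-167.19)² + 277.08²) = 323.61 m.

324 m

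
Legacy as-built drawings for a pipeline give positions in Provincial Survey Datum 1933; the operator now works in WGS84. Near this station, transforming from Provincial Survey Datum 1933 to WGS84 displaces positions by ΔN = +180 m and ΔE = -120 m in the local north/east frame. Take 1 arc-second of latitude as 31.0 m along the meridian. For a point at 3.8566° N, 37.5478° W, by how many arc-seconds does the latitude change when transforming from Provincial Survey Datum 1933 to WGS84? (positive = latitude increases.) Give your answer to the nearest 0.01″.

1″ of latitude = 31.00 m, so Δφ = 180.0 / 31.00 = 5.806″.

Δφ = 5.81″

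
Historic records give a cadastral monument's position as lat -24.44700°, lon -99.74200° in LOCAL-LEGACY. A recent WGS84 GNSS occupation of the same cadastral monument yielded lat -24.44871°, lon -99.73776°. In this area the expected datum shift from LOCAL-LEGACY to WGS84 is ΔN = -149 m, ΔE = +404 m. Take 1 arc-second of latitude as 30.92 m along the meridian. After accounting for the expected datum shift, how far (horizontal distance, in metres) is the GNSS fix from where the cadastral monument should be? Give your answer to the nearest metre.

49 m

Observed coordinate differences: Δφ = -0.00171°, Δλ = +0.00424°.
Converting to metres (1° lat = 111312 m, cos φ = 0.910344): observed ΔN = -190.3 m, observed ΔE = 429.6 m.
Subtracting the expected shift leaves a residual of -190.3 − (-149) = -41.3 m north and 429.6 − (404) = 25.6 m east.
Residual distance = √((-41.3)² + 25.6²) = 48.7 m.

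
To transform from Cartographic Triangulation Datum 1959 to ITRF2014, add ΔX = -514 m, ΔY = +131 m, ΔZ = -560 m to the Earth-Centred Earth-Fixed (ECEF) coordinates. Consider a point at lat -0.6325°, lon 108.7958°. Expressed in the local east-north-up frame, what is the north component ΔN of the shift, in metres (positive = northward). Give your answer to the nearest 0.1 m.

The local north axis is (−sin φ cos λ, −sin φ sin λ, cos φ), giving ΔN = 1.828 + 1.369 − 559.966 = -556.77 m.

ΔN = -556.8 m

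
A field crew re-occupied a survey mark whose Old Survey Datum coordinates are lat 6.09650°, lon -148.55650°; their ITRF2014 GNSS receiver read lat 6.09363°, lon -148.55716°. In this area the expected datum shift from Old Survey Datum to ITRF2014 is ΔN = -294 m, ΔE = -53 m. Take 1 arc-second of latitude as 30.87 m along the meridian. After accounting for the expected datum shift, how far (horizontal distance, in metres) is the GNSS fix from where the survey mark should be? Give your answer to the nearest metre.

Observed coordinate differences: Δφ = -0.00287°, Δλ = -0.00066°.
Converting to metres (1° lat = 111132 m, cos φ = 0.994344): observed ΔN = -318.9 m, observed ΔE = -72.9 m.
Subtracting the expected shift leaves a residual of -318.9 − (-294) = -24.9 m north and -72.9 − (-53) = -19.9 m east.
Residual distance = √((-24.9)² + (-19.9)²) = 31.9 m.

32 m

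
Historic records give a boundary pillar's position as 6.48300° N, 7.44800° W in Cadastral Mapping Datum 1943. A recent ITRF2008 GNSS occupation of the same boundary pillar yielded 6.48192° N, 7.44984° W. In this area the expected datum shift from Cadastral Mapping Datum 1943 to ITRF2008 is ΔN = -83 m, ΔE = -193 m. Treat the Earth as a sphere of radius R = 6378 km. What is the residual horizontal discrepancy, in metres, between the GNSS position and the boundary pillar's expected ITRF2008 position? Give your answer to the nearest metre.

Observed coordinate differences: Δφ = -0.00108°, Δλ = -0.00184°.
Converting to metres (1° lat = 111317 m, cos φ = 0.993605): observed ΔN = -120.2 m, observed ΔE = -203.5 m.
Subtracting the expected shift leaves a residual of -120.2 − (-83) = -37.2 m north and -203.5 − (-193) = -10.5 m east.
Residual distance = √((-37.2)² + (-10.5)²) = 38.7 m.

39 m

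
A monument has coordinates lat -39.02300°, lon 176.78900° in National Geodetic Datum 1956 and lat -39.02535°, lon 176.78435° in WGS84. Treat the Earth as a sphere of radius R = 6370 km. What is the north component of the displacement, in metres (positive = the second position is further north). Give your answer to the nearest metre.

Δφ = -39.02535° − -39.02300° = -0.00235°; Δλ = 176.78435° − 176.78900° = -0.00465°.
1° along a meridian = πR/180 = 111177 m.
ΔN = Δφ × 111177 = -261.3 m; ΔE = Δλ × 111177 × cos(-39.02300°) = -0.00465 × 111177 × 0.776893 = -401.6 m.

ΔN = -261 m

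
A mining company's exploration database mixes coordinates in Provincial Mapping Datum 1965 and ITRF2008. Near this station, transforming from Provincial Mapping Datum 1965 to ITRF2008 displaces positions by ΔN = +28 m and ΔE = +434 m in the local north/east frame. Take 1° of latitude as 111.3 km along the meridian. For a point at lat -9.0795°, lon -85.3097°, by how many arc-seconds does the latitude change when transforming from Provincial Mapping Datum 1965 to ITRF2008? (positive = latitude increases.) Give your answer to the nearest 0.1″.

Δφ = 0.9″

1° of latitude = 111.3 km, so Δφ = 28.0 / 111300 = 0.0002516° = 0.906″.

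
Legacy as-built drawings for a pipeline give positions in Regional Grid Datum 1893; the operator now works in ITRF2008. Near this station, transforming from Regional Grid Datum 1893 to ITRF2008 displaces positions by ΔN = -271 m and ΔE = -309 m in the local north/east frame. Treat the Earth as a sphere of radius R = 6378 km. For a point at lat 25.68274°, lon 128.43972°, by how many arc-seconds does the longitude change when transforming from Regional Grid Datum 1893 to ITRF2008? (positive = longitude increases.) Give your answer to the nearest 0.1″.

Δλ = -11.1″

At latitude 25.68274°, cos φ = 0.901208.
One radian of longitude at latitude φ spans R cos φ, so Δλ = ΔE / (R cos φ) = -309.0 / (6378000 × 0.901208) = -5.3759e-05 rad = -11.089″.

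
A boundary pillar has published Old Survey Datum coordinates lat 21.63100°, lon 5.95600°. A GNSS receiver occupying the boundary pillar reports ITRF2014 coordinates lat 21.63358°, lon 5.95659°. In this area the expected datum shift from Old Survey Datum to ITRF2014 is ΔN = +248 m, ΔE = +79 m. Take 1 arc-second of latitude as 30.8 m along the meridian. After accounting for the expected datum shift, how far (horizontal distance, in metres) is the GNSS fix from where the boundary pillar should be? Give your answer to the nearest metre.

42 m

Observed coordinate differences: Δφ = +0.00258°, Δλ = +0.00059°.
Converting to metres (1° lat = 110880 m, cos φ = 0.929577): observed ΔN = 286.1 m, observed ΔE = 60.8 m.
Subtracting the expected shift leaves a residual of 286.1 − (248) = 38.1 m north and 60.8 − (79) = -18.2 m east.
Residual distance = √(38.1² + (-18.2)²) = 42.2 m.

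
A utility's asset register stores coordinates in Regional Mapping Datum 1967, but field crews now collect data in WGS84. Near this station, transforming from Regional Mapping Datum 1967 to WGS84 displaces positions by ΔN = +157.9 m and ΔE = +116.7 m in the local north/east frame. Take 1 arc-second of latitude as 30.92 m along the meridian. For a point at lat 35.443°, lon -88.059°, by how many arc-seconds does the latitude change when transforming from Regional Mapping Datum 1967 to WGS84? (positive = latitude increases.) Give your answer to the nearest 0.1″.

1″ of latitude = 30.92 m, so Δφ = 157.9 / 30.92 = 5.107″.

Δφ = 5.1″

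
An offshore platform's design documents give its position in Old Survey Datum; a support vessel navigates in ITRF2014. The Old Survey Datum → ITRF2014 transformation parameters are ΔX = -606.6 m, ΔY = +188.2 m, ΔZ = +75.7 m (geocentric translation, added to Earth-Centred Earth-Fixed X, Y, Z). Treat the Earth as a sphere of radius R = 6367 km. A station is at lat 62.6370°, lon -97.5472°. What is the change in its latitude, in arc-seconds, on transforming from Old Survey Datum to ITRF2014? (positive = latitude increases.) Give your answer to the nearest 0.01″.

sin φ = 0.888112, cos φ = 0.459626, sin λ = -0.991337, cos λ = -0.131343.
North component: ΔN = −sin φ cos λ·ΔX − sin φ sin λ·ΔY + cos φ·ΔZ = −(0.888112)(-0.131343)(-606.6) − (0.888112)(-0.991337)(188.2) + (0.459626)(75.7) = 129.73 m.
1° of latitude spans πR/180 = 111125 m, so Δφ = 129.73 / 111125 × 3600 = 4.203″.

Δφ = 4.20″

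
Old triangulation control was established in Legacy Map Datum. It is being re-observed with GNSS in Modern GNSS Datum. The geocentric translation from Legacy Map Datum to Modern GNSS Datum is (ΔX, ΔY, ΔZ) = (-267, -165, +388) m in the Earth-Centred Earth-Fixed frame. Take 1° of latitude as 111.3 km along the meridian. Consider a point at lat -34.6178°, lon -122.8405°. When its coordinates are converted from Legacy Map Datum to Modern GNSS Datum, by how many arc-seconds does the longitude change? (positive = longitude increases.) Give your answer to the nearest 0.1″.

Δλ = -5.3″

sin φ = -0.568099, cos φ = 0.822960, sin λ = -0.840183, cos λ = -0.542302.
East component: ΔE = −sin λ·ΔX + cos λ·ΔY = −(-0.840183)(-267) + (-0.542302)(-165) = -134.85 m.
1° of latitude spans 111300 m; at latitude φ, 1° of longitude spans that × cos φ = 91595.4 m, so Δλ = -134.85 / 91595.4 × 3600 = -5.300″.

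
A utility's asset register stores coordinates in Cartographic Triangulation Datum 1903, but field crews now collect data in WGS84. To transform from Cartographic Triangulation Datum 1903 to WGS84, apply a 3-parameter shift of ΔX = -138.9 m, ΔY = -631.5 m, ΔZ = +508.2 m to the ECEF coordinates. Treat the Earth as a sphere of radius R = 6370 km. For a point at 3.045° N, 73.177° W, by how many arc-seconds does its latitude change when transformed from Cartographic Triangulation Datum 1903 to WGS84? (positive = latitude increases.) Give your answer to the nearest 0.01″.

Δφ = 15.46″

sin φ = 0.053120, cos φ = 0.998588, sin λ = -0.957203, cos λ = 0.289416.
North component: ΔN = −sin φ cos λ·ΔX − sin φ sin λ·ΔY + cos φ·ΔZ = −(0.053120)(0.289416)(-138.9) − (0.053120)(-0.957203)(-631.5) + (0.998588)(508.2) = 477.51 m.
1° of latitude spans πR/180 = 111177 m, so Δφ = 477.51 / 111177 × 3600 = 15.462″.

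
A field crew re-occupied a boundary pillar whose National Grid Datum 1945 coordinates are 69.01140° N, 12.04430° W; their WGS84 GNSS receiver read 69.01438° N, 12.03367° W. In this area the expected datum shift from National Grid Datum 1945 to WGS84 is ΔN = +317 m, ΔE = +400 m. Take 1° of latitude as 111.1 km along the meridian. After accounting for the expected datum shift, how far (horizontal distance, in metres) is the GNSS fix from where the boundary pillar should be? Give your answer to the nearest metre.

27 m

Observed coordinate differences: Δφ = +0.00298°, Δλ = +0.01063°.
Converting to metres (1° lat = 111100 m, cos φ = 0.358182): observed ΔN = 331.1 m, observed ΔE = 423.0 m.
Subtracting the expected shift leaves a residual of 331.1 − (317) = 14.1 m north and 423.0 − (400) = 23.0 m east.
Residual distance = √(14.1² + 23.0²) = 27.0 m.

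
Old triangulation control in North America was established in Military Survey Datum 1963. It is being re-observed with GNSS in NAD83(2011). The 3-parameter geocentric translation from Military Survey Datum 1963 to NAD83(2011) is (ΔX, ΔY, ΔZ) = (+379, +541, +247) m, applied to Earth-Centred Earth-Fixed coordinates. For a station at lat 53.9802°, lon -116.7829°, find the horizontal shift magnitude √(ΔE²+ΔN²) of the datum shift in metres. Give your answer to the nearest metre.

At φ = 53.9802°, λ = -116.7829°: sin φ = 0.808814, cos φ = 0.588065, sin λ = -0.892720, cos λ = -0.450611.
ΔE = −sin λ·ΔX + cos λ·ΔY = −(-0.892720)·(379) + (-0.450611)·(541) = 94.56 m.
ΔN = −sin φ cos λ·ΔX − sin φ sin λ·ΔY + cos φ·ΔZ = −(0.808814)(-0.450611)(379) − (0.808814)(-0.892720)(541) + (0.588065)(247) = 674.01 m.
Horizontal magnitude = √(ΔE² + ΔN²) = √(94.56² + 674.01²) = 680.61 m.

681 m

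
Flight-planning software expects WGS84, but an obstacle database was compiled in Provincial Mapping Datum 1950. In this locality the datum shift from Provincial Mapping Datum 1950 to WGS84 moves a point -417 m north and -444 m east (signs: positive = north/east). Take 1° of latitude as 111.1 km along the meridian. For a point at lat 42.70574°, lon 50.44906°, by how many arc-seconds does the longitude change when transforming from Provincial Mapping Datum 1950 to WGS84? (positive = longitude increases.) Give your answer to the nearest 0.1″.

At latitude 42.70574°, cos φ = 0.734847.
1° of longitude at this latitude = 111.1 × cos φ = 81.64 km, so Δλ = -444.0 / 81641.5 = -0.0054384° = -19.578″.

Δλ = -19.6″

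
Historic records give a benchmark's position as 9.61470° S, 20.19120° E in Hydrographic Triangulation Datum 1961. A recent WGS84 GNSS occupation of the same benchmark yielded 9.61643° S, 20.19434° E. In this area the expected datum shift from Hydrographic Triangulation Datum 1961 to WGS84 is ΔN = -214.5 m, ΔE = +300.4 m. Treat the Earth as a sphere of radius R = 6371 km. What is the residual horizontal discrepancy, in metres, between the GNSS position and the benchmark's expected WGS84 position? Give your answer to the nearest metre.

49 m

Observed coordinate differences: Δφ = -0.00173°, Δλ = +0.00314°.
Converting to metres (1° lat = 111195 m, cos φ = 0.985953): observed ΔN = -192.4 m, observed ΔE = 344.2 m.
Subtracting the expected shift leaves a residual of -192.4 − (-214.5) = 22.1 m north and 344.2 − (300.4) = 43.8 m east.
Residual distance = √(22.1² + 43.8²) = 49.1 m.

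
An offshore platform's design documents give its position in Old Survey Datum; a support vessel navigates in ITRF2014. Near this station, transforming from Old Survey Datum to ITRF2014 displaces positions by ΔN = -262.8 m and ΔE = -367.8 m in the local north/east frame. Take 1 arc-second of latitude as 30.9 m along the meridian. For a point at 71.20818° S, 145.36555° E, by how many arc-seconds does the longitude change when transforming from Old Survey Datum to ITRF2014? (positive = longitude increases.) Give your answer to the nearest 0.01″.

Δλ = -36.95″

At latitude -71.20818°, cos φ = 0.322131.
1″ of longitude at this latitude = 30.90 × cos φ = 9.9538 m, so Δλ = -367.8 / 9.9538 = -36.951″.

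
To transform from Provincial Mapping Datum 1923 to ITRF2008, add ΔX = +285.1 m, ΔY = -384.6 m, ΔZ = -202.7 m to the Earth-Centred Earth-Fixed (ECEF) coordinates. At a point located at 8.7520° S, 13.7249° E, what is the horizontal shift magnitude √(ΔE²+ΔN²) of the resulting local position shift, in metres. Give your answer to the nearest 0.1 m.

The local east axis at (φ, λ) is (−sin λ, cos λ, 0), so ΔE = −sin(13.7249°)·285.1 + cos(13.7249°)·(-384.6) = -441.26 m.
The local north axis is (−sin φ cos λ, −sin φ sin λ, cos φ), giving ΔN = 42.142 − 13.884 − 200.340 = -172.08 m.
Horizontal magnitude = √(ΔE² + ΔN²) = √((-441.26)² + (-172.08)²) = 473.63 m.

473.6 m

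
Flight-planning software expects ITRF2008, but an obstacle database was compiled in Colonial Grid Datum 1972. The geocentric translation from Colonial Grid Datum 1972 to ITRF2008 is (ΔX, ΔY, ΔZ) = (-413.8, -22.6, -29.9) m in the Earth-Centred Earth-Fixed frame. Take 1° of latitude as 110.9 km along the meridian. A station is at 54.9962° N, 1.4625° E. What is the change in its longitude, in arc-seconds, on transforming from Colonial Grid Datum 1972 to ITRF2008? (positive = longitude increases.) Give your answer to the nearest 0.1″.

sin φ = 0.819114, cos φ = 0.573631, sin λ = 0.025523, cos λ = 0.999674.
East component: ΔE = −sin λ·ΔX + cos λ·ΔY = −(0.025523)(-413.8) + (0.999674)(-22.6) = -12.03 m.
1° of latitude spans 110900 m; at latitude φ, 1° of longitude spans that × cos φ = 63615.7 m, so Δλ = -12.03 / 63615.7 × 3600 = -0.681″.

Δλ = -0.7″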